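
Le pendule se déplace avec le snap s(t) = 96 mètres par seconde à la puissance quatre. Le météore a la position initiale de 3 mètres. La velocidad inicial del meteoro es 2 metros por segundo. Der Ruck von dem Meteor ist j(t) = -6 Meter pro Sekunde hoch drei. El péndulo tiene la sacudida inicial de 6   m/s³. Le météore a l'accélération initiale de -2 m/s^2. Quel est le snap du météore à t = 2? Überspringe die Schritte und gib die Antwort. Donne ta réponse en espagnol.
En t = 2, s = 0.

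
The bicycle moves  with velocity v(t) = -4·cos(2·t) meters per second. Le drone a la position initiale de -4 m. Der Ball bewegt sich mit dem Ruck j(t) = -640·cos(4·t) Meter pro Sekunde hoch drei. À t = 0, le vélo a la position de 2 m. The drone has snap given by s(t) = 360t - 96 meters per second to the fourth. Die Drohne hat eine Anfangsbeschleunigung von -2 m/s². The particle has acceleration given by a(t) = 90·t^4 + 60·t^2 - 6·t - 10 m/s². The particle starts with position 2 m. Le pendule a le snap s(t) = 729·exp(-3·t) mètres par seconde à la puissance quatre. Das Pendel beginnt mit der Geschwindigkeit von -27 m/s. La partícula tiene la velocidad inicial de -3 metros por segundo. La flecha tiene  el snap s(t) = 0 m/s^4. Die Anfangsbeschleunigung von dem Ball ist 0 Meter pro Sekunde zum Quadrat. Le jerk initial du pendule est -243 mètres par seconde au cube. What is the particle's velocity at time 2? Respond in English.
To solve this, we need to take 1 antiderivative of our acceleration equation a(t) = 90·t^4 + 60·t^2 - 6·t - 10. The integral of acceleration, with v(0) = -3, gives velocity: v(t) = 18·t^5 + 20·t^3 - 3·t^2 - 10·t - 3. We have velocity v(t) = 18·t^5 + 20·t^3 - 3·t^2 - 10·t - 3. Substituting t = 2: v(2) = 701.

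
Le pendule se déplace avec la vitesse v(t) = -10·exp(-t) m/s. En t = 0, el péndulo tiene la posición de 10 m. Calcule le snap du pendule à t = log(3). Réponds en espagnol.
Debemos derivar nuestra ecuación de la velocidad v(t) = -10·exp(-t) 3 veces. Tomando d/dt de v(t), encontramos a(t) = 10·exp(-t). Tomando d/dt de a(t), encontramos j(t) = -10·exp(-t). Tomando d/dt de j(t), encontramos s(t) = 10·exp(-t). Tenemos el snap s(t) = 10·exp(-t). Sustituyendo t = log(3): s(log(3)) = 10/3.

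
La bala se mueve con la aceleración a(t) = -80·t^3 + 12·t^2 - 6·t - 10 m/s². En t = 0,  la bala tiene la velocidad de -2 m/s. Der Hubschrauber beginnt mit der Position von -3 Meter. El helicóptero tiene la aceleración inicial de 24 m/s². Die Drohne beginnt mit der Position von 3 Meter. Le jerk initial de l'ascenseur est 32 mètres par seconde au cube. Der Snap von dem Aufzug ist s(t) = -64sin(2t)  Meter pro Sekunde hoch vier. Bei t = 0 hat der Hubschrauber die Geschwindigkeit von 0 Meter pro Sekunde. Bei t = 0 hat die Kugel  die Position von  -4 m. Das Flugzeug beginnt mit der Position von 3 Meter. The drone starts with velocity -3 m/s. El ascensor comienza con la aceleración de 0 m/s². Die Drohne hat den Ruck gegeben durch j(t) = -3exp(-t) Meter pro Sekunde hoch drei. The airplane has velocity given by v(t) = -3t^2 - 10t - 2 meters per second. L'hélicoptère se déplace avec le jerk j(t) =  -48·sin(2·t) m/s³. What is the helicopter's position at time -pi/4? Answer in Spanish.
Partiendo de la sacudida j(t) = -48·sin(2·t), tomamos 3 antiderivadas. Tomando ∫j(t)dt y aplicando a(0) = 24, encontramos a(t) = 24·cos(2·t). La integral de la aceleración, con v(0) = 0, da la velocidad: v(t) = 12·sin(2·t). La integral de la velocidad es la posición. Usando x(0) = -3, obtenemos x(t) = 3 - 6·cos(2·t). Usando x(t) = 3 - 6·cos(2·t) y sustituyendo t = -pi/4, encontramos x = 3.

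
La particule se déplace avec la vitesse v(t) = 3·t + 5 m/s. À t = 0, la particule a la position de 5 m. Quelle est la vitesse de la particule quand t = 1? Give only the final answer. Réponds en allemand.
Die Geschwindigkeit bei t = 1 ist v = 8.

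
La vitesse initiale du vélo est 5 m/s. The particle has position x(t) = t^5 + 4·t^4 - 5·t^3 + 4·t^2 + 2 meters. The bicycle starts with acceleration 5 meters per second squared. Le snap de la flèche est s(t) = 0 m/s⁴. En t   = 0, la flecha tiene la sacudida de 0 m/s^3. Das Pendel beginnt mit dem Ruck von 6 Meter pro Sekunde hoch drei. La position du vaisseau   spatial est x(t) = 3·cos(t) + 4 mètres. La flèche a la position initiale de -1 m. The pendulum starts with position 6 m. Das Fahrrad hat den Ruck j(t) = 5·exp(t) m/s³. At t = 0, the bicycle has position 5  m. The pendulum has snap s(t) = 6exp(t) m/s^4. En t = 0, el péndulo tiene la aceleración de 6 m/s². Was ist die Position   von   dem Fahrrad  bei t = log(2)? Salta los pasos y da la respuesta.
Bei t = log(2), x = 10.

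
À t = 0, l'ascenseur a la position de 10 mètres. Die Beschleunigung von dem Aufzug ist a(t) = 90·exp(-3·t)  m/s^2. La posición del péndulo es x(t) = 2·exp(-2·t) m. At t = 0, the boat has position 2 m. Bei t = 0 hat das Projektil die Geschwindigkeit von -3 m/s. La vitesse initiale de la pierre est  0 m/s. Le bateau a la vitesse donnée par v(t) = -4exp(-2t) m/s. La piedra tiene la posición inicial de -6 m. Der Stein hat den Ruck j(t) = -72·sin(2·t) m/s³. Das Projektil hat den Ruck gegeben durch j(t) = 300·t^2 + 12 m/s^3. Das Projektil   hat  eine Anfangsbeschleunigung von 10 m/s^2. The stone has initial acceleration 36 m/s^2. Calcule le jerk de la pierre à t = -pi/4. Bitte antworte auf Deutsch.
Aus der Gleichung für den Ruck j(t) = -72·sin(2·t), setzen wir t = -pi/4 ein und erhalten j = 72.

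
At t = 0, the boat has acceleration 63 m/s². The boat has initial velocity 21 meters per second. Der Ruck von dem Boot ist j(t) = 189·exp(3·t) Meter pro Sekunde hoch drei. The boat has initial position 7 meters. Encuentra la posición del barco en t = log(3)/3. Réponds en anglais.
To solve this, we need to take 3 integrals of our jerk equation j(t) = 189·exp(3·t). The integral of jerk is acceleration. Using a(0) = 63, we get a(t) = 63·exp(3·t). The antiderivative of acceleration is velocity. Using v(0) = 21, we get v(t) = 21·exp(3·t). Taking ∫v(t)dt and applying x(0) = 7, we find x(t) = 7·exp(3·t). We have position x(t) = 7·exp(3·t). Substituting t = log(3)/3: x(log(3)/3) = 21.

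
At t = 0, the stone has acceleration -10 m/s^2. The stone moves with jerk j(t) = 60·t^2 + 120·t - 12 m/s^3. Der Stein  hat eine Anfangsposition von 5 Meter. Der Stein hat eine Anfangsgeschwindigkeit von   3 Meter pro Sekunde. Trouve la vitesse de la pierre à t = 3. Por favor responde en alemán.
Wir müssen unsere Gleichung für den Ruck j(t) = 60·t^2 + 120·t - 12 2-mal integrieren. Durch Integration von dem Ruck und Verwendung der Anfangsbedingung a(0) = -10, erhalten wir a(t) = 20·t^3 + 60·t^2 - 12·t - 10. Die Stammfunktion von der Beschleunigung, mit v(0) = 3, ergibt die Geschwindigkeit: v(t) = 5·t^4 + 20·t^3 - 6·t^2 - 10·t + 3. Wir haben die Geschwindigkeit v(t) = 5·t^4 + 20·t^3 - 6·t^2 - 10·t + 3. Durch Einsetzen von t = 3: v(3) = 864.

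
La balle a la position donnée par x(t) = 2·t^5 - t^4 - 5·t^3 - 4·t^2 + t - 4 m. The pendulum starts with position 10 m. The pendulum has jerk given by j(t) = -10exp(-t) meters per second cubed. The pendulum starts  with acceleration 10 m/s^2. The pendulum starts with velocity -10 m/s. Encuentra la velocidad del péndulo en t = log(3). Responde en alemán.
Wir müssen unsere Gleichung für den Ruck j(t) = -10·exp(-t) 2-mal integrieren. Das Integral von dem Ruck ist die Beschleunigung. Mit a(0) = 10 erhalten wir a(t) = 10·exp(-t). Mit ∫a(t)dt und Anwendung von v(0) = -10, finden wir v(t) = -10·exp(-t). Wir haben die Geschwindigkeit v(t) = -10·exp(-t). Durch Einsetzen von t = log(3): v(log(3)) = -10/3.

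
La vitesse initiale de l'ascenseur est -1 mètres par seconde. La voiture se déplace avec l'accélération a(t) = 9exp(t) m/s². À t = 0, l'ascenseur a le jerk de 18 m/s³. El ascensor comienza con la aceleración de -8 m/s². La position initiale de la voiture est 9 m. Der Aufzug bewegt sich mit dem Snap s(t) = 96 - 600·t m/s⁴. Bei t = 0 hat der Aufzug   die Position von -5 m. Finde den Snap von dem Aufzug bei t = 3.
Mit s(t) = 96 - 600·t und Einsetzen von t = 3, finden wir s = -1704.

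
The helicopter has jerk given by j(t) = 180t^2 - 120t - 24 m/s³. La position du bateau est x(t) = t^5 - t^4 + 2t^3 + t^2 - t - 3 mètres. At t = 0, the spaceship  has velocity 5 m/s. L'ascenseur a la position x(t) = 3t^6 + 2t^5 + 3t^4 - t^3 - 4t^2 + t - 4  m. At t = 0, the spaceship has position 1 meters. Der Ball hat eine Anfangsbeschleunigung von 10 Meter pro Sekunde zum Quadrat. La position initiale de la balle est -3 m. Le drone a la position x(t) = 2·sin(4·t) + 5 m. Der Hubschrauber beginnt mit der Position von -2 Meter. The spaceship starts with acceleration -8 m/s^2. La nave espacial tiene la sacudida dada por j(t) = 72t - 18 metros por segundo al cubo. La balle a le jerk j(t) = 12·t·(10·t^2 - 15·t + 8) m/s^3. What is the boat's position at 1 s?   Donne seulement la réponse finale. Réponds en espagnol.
La posición en t = 1 es x = -1.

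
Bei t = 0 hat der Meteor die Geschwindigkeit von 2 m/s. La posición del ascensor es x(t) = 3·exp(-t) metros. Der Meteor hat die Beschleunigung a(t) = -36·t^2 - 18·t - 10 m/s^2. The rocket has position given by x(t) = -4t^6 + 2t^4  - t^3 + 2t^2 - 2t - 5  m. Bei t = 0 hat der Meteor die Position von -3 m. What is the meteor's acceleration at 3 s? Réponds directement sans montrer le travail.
At t = 3, a = -388.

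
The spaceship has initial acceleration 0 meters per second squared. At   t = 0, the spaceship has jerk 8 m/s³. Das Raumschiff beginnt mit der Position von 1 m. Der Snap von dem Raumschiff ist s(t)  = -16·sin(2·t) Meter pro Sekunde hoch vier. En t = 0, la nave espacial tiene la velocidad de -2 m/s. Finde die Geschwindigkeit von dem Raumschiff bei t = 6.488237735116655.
Um dies zu lösen, müssen wir 3 Integrale unserer Gleichung für den Snap s(t) = -16·sin(2·t) finden. Die Stammfunktion von dem Snap ist der Ruck. Mit j(0) = 8 erhalten wir j(t) = 8·cos(2·t). Das Integral von dem Ruck, mit a(0) = 0, ergibt die Beschleunigung: a(t) = 4·sin(2·t). Das Integral von der Beschleunigung, mit v(0) = -2, ergibt die Geschwindigkeit: v(t) = -2·cos(2·t). Aus der Gleichung für die Geschwindigkeit v(t) = -2·cos(2·t), setzen wir t = 6.488237735116655 ein und erhalten v = -1.83415804249079.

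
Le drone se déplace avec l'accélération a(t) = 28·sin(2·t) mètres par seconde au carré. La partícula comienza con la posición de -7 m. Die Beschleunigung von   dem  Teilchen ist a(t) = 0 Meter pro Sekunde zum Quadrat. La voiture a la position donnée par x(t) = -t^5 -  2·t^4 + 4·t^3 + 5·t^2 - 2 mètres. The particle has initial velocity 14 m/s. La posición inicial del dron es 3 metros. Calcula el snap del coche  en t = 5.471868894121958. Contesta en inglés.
To solve this, we need to take 4 derivatives of our position equation x(t) = -t^5 - 2·t^4 + 4·t^3 + 5·t^2 - 2. Differentiating position, we get velocity: v(t) = -5·t^4 - 8·t^3 + 12·t^2 + 10·t. The derivative of velocity gives acceleration: a(t) = -20·t^3 - 24·t^2 + 24·t + 10. The derivative of acceleration gives jerk: j(t) = -60·t^2 - 48·t + 24. Differentiating jerk, we get snap: s(t) = -120·t - 48. Using s(t) = -120·t - 48 and substituting t = 5.471868894121958, we find s = -704.624267294635.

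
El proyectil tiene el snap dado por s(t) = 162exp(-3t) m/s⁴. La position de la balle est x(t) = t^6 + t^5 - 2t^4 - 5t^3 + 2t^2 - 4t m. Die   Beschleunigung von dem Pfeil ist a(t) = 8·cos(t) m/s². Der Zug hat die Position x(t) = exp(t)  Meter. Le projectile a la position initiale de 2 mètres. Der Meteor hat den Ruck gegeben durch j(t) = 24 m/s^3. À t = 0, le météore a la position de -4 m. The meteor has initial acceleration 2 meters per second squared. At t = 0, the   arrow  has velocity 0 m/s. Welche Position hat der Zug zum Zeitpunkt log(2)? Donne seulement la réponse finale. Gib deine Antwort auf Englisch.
x(log(2)) = 2.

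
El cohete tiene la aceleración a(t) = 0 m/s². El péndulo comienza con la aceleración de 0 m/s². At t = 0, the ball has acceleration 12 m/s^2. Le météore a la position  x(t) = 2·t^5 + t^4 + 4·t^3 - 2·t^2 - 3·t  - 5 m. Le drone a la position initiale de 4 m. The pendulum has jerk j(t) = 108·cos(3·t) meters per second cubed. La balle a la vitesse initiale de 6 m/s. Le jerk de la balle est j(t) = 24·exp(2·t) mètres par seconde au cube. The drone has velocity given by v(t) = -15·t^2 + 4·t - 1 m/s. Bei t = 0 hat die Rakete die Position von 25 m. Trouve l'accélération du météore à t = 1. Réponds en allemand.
Um dies zu lösen, müssen wir 2 Ableitungen unserer Gleichung für die Position x(t) = 2·t^5 + t^4 + 4·t^3 - 2·t^2 - 3·t - 5 nehmen. Durch Ableiten von der Position erhalten wir die Geschwindigkeit: v(t) = 10·t^4 + 4·t^3 + 12·t^2 - 4·t - 3. Mit d/dt von v(t) finden wir a(t) = 40·t^3 + 12·t^2 + 24·t - 4. Mit a(t) = 40·t^3 + 12·t^2 + 24·t - 4 und Einsetzen von t = 1, finden wir a = 72.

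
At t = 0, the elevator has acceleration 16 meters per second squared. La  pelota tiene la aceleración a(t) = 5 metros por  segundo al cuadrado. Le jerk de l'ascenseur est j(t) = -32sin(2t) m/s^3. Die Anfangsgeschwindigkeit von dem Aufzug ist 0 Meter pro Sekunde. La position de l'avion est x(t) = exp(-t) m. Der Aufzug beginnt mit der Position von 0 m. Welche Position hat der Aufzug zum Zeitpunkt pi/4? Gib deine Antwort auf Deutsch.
Wir müssen die Stammfunktion unserer Gleichung für den Ruck j(t) = -32·sin(2·t) 3-mal finden. Durch Integration von dem Ruck und Verwendung der Anfangsbedingung a(0) = 16, erhalten wir a(t) = 16·cos(2·t). Das Integral von der Beschleunigung ist die Geschwindigkeit. Mit v(0) = 0 erhalten wir v(t) = 8·sin(2·t). Die Stammfunktion von der Geschwindigkeit ist die Position. Mit x(0) = 0 erhalten wir x(t) = 4 - 4·cos(2·t). Mit x(t) = 4 - 4·cos(2·t) und Einsetzen von t = pi/4, finden wir x = 4.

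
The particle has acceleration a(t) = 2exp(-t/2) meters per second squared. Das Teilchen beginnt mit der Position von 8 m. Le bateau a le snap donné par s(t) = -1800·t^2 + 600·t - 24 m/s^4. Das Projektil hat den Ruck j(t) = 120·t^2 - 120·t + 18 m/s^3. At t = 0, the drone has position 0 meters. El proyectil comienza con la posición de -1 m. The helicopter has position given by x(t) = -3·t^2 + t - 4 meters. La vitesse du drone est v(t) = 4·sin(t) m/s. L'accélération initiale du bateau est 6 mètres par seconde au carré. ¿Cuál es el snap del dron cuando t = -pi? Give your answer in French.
En partant de la vitesse v(t) = 4·sin(t), nous prenons 3 dérivées. La dérivée de la vitesse donne l'accélération: a(t) = 4·cos(t). La dérivée de l'accélération donne le jerk: j(t) = -4·sin(t). En prenant d/dt de j(t), nous trouvons s(t) = -4·cos(t). Nous avons le snap s(t) = -4·cos(t). En substituant t = -pi: s(-pi) = 4.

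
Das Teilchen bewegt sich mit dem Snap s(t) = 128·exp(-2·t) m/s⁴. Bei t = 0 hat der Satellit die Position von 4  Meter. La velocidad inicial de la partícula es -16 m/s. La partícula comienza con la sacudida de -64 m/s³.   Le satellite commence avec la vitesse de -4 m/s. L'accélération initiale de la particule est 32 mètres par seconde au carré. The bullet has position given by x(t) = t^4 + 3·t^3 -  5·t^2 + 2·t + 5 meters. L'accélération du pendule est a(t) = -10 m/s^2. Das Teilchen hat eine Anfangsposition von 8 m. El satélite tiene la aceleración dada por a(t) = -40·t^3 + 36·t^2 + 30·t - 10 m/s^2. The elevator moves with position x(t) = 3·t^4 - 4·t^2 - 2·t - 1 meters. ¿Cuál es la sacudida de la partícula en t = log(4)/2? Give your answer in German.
Um dies zu lösen, müssen wir 1 Stammfunktion unserer Gleichung für den Snap s(t) = 128·exp(-2·t) finden. Mit ∫s(t)dt und Anwendung von j(0) = -64, finden wir j(t) = -64·exp(-2·t). Aus der Gleichung für den Ruck j(t) = -64·exp(-2·t), setzen wir t = log(4)/2 ein und erhalten j = -16.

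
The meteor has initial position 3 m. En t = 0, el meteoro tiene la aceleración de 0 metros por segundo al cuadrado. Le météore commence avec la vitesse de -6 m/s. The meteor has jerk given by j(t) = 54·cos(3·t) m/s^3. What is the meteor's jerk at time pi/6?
From the given jerk equation j(t) = 54·cos(3·t), we substitute t = pi/6 to get j = 0.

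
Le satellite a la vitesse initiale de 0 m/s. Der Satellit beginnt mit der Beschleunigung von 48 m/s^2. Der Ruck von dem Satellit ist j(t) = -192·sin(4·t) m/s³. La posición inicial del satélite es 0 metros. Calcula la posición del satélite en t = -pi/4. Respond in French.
En partant du jerk j(t) = -192·sin(4·t), nous prenons 3 intégrales. La primitive du jerk, avec a(0) = 48, donne l'accélération: a(t) = 48·cos(4·t). La primitive de l'accélération, avec v(0) = 0, donne la vitesse: v(t) = 12·sin(4·t). La primitive de la vitesse, avec x(0) = 0, donne la position: x(t) = 3 - 3·cos(4·t). Nous avons la position x(t) = 3 - 3·cos(4·t). En substituant t = -pi/4: x(-pi/4) = 6.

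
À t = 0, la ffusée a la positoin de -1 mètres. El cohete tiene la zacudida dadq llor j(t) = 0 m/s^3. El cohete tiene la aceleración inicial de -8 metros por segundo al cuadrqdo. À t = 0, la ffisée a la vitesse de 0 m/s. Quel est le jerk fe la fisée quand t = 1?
De l'équation du jerk j(t) = 0, nous substituons t = 1 pour obtenir j = 0.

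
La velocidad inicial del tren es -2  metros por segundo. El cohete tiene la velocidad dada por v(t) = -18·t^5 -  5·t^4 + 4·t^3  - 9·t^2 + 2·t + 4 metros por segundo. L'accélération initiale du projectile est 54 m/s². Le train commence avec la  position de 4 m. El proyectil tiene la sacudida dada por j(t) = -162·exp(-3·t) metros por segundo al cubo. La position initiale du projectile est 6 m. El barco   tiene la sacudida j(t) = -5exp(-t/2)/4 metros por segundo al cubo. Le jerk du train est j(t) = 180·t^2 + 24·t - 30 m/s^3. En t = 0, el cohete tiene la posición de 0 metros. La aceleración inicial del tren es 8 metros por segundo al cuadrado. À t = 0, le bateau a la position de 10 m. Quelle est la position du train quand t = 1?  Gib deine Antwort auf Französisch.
Nous devons intégrer notre équation du jerk j(t) = 180·t^2 + 24·t - 30 3 fois. L'intégrale du jerk, avec a(0) = 8, donne l'accélération: a(t) = 60·t^3 + 12·t^2 - 30·t + 8. En intégrant l'accélération et en utilisant la condition initiale v(0) = -2, nous obtenons v(t) = 15·t^4 + 4·t^3 - 15·t^2 + 8·t - 2. La primitive de la vitesse, avec x(0) = 4, donne la position: x(t) = 3·t^5 + t^4 - 5·t^3 + 4·t^2 - 2·t + 4. Nous avons la position x(t) = 3·t^5 + t^4 - 5·t^3 + 4·t^2 - 2·t + 4. En substituant t = 1: x(1) = 5.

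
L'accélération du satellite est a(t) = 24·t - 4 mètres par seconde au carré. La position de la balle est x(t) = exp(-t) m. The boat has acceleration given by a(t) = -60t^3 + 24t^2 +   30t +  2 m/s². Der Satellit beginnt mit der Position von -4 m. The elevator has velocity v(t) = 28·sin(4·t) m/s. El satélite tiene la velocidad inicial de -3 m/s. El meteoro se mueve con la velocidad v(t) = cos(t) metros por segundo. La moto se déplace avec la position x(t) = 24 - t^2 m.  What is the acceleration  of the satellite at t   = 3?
We have acceleration a(t) = 24·t - 4. Substituting t = 3: a(3) = 68.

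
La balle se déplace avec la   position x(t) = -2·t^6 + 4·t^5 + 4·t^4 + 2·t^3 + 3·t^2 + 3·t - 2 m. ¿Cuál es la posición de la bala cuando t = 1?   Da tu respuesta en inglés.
Using x(t) = -2·t^6 + 4·t^5 + 4·t^4 + 2·t^3 + 3·t^2 + 3·t - 2 and substituting t = 1, we find x = 12.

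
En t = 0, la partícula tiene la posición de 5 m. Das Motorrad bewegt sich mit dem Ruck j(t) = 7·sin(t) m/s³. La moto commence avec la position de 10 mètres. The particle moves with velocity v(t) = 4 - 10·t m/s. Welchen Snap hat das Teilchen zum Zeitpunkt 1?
Um dies zu lösen, müssen wir 3 Ableitungen unserer Gleichung für die Geschwindigkeit v(t) = 4 - 10·t nehmen. Die Ableitung von der Geschwindigkeit ergibt die Beschleunigung: a(t) = -10. Durch Ableiten von der Beschleunigung erhalten wir den Ruck: j(t) = 0. Die Ableitung von dem Ruck ergibt den Snap: s(t) = 0. Aus der Gleichung für den Snap s(t) = 0, setzen wir t = 1 ein und erhalten s = 0.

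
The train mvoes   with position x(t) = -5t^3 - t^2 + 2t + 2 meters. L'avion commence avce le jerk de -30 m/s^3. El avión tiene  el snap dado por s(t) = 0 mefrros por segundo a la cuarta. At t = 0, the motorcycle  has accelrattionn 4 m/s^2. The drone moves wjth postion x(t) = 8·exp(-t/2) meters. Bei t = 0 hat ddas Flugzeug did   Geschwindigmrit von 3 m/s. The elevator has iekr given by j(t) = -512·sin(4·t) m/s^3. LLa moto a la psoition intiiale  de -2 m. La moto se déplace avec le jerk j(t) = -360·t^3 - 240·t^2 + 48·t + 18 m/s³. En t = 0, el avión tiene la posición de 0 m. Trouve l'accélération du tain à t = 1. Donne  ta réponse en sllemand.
Wir müssen unsere Gleichung für die Position x(t) = -5·t^3 - t^2 + 2·t + 2 2-mal ableiten. Die Ableitung von der Position ergibt die Geschwindigkeit: v(t) = -15·t^2 - 2·t + 2. Durch Ableiten von der Geschwindigkeit erhalten wir die Beschleunigung: a(t) = -30·t - 2. Wir haben die Beschleunigung a(t) = -30·t - 2. Durch Einsetzen von t = 1: a(1) = -32.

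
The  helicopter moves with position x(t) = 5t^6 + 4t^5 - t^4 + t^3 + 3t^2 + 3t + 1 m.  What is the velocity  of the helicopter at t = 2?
To solve this, we need to take 1 derivative of our position equation x(t) = 5·t^6 + 4·t^5 - t^4 + t^3 + 3·t^2 + 3·t + 1. Taking d/dt of x(t), we find v(t) = 30·t^5 + 20·t^4 - 4·t^3 + 3·t^2 + 6·t + 3. Using v(t) = 30·t^5 + 20·t^4 - 4·t^3 + 3·t^2 + 6·t + 3 and substituting t = 2, we find v = 1275.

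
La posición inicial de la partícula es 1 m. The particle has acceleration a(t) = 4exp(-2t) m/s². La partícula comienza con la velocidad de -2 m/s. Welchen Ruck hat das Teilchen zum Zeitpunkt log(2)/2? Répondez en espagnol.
Debemos derivar nuestra ecuación de la aceleración a(t) = 4·exp(-2·t) 1 vez. Tomando d/dt de a(t), encontramos j(t) = -8·exp(-2·t). De la ecuación de la sacudida j(t) = -8·exp(-2·t), sustituimos t = log(2)/2 para obtener j = -4.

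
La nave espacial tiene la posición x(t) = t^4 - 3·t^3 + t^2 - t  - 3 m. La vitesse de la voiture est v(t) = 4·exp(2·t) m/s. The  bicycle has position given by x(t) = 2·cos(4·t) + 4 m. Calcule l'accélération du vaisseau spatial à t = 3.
Nous devons dériver notre équation de la position x(t) = t^4 - 3·t^3 + t^2 - t - 3 2 fois. En prenant d/dt de x(t), nous trouvons v(t) = 4·t^3 - 9·t^2 + 2·t - 1. En dérivant la vitesse, nous obtenons l'accélération: a(t) = 12·t^2 - 18·t + 2. En utilisant a(t) = 12·t^2 - 18·t + 2 et en substituant t = 3, nous trouvons a = 56.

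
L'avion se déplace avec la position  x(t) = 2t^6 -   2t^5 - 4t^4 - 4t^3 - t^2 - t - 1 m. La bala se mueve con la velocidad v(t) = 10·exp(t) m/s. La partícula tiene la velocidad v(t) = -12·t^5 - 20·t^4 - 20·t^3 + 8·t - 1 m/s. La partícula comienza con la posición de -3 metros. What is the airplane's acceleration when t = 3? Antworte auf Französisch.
En partant de la position x(t) = 2·t^6 - 2·t^5 - 4·t^4 - 4·t^3 - t^2 - t - 1, nous prenons 2 dérivées. En prenant d/dt de x(t), nous trouvons v(t) = 12·t^5 - 10·t^4 - 16·t^3 - 12·t^2 - 2·t - 1. En dérivant la vitesse, nous obtenons l'accélération: a(t) = 60·t^4 - 40·t^3 - 48·t^2 - 24·t - 2. Nous avons l'accélération a(t) = 60·t^4 - 40·t^3 - 48·t^2 - 24·t - 2. En substituant t = 3: a(3) = 3274.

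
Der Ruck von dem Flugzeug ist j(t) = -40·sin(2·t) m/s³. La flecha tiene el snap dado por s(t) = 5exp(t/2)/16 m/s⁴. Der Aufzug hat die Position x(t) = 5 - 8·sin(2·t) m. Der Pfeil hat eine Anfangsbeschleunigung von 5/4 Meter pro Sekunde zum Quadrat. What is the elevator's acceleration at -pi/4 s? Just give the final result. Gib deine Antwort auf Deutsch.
Die Antwort ist -32.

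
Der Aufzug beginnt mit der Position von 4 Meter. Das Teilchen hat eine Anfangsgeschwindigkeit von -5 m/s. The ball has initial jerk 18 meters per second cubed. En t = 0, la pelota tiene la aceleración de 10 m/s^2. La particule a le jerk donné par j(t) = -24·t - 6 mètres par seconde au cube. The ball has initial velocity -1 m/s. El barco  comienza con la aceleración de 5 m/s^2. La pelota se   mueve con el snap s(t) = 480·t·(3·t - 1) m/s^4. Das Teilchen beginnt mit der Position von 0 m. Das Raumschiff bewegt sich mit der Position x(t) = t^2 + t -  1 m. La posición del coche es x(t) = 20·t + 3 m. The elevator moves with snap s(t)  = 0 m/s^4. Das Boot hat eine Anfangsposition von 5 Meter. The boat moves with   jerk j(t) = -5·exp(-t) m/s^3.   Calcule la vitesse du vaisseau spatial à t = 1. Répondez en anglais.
To solve this, we need to take 1 derivative of our position equation x(t) = t^2 + t - 1. Taking d/dt of x(t), we find v(t) = 2·t + 1. Using v(t) = 2·t + 1 and substituting t = 1, we find v = 3.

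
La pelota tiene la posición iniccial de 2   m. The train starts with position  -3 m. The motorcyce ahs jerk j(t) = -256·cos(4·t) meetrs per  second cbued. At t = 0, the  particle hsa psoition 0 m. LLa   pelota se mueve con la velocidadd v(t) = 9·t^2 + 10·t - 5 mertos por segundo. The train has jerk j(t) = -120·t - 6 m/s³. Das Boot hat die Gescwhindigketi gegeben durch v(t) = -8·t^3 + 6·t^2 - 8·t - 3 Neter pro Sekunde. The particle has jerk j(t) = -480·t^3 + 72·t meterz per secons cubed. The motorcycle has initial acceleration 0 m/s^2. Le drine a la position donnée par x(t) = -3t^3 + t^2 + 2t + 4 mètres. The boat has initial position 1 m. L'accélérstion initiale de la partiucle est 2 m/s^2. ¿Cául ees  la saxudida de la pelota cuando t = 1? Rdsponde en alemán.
Um dies zu lösen, müssen wir 2 Ableitungen unserer Gleichung für die Geschwindigkeit v(t) = 9·t^2 + 10·t - 5 nehmen. Durch Ableiten von der Geschwindigkeit erhalten wir die Beschleunigung: a(t) = 18·t + 10. Durch Ableiten von der Beschleunigung erhalten wir den Ruck: j(t) = 18. Mit j(t) = 18 und Einsetzen von t = 1, finden wir j = 18.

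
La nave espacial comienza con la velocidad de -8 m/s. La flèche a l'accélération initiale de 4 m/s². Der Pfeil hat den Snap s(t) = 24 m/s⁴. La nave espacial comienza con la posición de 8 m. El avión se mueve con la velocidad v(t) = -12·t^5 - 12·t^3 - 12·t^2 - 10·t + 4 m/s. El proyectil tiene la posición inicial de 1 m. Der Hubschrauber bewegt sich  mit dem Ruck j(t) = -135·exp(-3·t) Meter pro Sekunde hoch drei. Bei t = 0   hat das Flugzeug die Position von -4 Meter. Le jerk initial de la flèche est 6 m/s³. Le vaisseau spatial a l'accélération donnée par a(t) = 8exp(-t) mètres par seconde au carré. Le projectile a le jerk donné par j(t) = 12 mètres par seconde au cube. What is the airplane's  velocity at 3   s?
We have velocity v(t) = -12·t^5 - 12·t^3 - 12·t^2 - 10·t + 4. Substituting t = 3: v(3) = -3374.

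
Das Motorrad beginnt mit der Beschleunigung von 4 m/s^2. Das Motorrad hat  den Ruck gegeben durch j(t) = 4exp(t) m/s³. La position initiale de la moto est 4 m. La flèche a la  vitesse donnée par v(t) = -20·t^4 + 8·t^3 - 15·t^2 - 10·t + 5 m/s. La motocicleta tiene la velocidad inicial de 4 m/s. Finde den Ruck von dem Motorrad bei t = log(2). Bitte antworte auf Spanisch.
Tenemos la sacudida j(t) = 4·exp(t). Sustituyendo t = log(2): j(log(2)) = 8.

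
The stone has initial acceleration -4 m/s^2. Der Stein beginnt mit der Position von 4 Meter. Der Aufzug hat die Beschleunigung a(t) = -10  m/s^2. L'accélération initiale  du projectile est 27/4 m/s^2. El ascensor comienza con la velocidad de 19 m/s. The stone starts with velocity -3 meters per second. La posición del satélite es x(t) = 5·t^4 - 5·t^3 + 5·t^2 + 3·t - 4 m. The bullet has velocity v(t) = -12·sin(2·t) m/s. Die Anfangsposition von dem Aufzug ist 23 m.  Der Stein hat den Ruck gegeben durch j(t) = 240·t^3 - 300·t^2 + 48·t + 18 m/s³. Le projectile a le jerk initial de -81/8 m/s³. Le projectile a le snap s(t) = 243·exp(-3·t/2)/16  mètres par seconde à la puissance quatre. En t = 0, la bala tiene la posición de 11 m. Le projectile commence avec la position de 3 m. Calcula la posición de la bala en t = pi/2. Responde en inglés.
We must find the integral of our velocity equation v(t) = -12·sin(2·t) 1 time. The antiderivative of velocity is position. Using x(0) = 11, we get x(t) = 6·cos(2·t) + 5. Using x(t) = 6·cos(2·t) + 5 and substituting t = pi/2, we find x = -1.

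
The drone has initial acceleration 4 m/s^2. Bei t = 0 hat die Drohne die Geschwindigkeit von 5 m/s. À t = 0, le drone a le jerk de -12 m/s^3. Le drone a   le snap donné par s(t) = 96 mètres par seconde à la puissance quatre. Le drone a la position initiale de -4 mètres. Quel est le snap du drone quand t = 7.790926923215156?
Nous avons le snap s(t) = 96. En substituant t = 7.790926923215156: s(7.790926923215156) = 96.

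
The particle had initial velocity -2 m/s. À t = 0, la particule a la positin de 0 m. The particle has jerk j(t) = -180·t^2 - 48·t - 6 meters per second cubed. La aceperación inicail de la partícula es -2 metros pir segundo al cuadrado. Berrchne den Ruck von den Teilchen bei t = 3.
Mit j(t) = -180·t^2 - 48·t - 6 und Einsetzen von t = 3, finden wir j = -1770.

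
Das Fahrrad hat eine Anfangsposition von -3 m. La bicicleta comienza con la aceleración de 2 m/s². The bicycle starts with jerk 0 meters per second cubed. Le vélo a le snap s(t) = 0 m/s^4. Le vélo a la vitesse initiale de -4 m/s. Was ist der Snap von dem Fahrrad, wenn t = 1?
Mit s(t) = 0 und Einsetzen von t = 1, finden wir s = 0.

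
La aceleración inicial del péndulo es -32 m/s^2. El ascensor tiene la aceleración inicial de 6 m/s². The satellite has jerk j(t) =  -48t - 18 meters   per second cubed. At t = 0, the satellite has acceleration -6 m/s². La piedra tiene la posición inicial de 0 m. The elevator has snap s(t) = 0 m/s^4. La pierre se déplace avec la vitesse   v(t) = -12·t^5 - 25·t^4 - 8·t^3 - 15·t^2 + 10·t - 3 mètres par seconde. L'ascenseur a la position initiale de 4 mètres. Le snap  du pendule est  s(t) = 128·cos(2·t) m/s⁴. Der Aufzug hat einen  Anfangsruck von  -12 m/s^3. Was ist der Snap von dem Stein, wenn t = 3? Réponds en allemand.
Ausgehend von der Geschwindigkeit v(t) = -12·t^5 - 25·t^4 - 8·t^3 - 15·t^2 + 10·t - 3, nehmen wir 3 Ableitungen. Durch Ableiten von der Geschwindigkeit erhalten wir die Beschleunigung: a(t) = -60·t^4 - 100·t^3 - 24·t^2 - 30·t + 10. Durch Ableiten von der Beschleunigung erhalten wir den Ruck: j(t) = -240·t^3 - 300·t^2 - 48·t - 30. Durch Ableiten von dem Ruck erhalten wir den Snap: s(t) = -720·t^2 - 600·t - 48. Aus der Gleichung für den Snap s(t) = -720·t^2 - 600·t - 48, setzen wir t = 3 ein und erhalten s = -8328.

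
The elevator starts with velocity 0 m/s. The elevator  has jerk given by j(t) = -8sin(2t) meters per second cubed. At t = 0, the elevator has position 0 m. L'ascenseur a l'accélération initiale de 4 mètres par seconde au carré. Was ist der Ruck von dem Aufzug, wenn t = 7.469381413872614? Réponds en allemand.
Wir haben den Ruck j(t) = -8·sin(2·t). Durch Einsetzen von t = 7.469381413872614: j(7.469381413872614) = -5.56448802929288.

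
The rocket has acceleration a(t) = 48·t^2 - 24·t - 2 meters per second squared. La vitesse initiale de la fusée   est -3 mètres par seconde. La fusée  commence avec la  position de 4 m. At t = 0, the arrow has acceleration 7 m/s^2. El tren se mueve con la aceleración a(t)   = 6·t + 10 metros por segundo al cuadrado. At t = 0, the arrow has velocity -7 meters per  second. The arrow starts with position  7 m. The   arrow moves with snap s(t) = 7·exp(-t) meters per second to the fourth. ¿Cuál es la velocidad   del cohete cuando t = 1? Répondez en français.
Nous devons intégrer notre équation de l'accélération a(t) = 48·t^2 - 24·t - 2 1 fois. L'intégrale de l'accélération est la vitesse. En utilisant v(0) = -3, nous obtenons v(t) = 16·t^3 - 12·t^2 - 2·t - 3. De l'équation de la vitesse v(t) = 16·t^3 - 12·t^2 - 2·t - 3, nous substituons t = 1 pour obtenir v = -1.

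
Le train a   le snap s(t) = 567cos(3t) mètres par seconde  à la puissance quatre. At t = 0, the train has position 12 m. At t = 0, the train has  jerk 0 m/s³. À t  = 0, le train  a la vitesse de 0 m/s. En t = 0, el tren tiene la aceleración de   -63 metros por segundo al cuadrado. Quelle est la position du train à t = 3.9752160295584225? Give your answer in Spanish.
Debemos encontrar la antiderivada de nuestra ecuación del snap s(t) = 567·cos(3·t) 4 veces. Integrando el snap y usando la condición inicial j(0) = 0, obtenemos j(t) = 189·sin(3·t). Tomando ∫j(t)dt y aplicando a(0) = -63, encontramos a(t) = -63·cos(3·t). La integral de la aceleración, con v(0) = 0, da la velocidad: v(t) = -21·sin(3·t). Tomando ∫v(t)dt y aplicando x(0) = 12, encontramos x(t) = 7·cos(3·t) + 5. De la ecuación de la posición x(t) = 7·cos(3·t) + 5, sustituimos t = 3.9752160295584225 para obtener x = 10.6116484165894.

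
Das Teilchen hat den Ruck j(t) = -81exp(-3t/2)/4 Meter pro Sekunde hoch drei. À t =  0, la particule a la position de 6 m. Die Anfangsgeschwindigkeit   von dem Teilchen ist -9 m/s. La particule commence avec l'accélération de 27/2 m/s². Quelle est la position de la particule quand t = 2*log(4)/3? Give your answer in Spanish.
Para resolver esto, necesitamos tomar 3 antiderivadas de nuestra ecuación de la sacudida j(t) = -81·exp(-3·t/2)/4. Tomando ∫j(t)dt y aplicando a(0) = 27/2, encontramos a(t) = 27·exp(-3·t/2)/2. La antiderivada de la aceleración es la velocidad. Usando v(0) = -9, obtenemos v(t) = -9·exp(-3·t/2). La antiderivada de la velocidad es la posición. Usando x(0) = 6, obtenemos x(t) = 6·exp(-3·t/2). Usando x(t) = 6·exp(-3·t/2) y sustituyendo t = 2*log(4)/3, encontramos x = 3/2.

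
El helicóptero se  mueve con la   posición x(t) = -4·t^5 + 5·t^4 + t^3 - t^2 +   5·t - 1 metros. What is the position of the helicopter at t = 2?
Using x(t) = -4·t^5 + 5·t^4 + t^3 - t^2 + 5·t - 1 and substituting t = 2, we find x = -35.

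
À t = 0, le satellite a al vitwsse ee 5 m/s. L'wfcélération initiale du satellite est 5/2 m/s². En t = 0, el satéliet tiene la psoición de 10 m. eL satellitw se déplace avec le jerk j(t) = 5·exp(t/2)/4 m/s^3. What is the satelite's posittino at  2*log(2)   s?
To find the answer, we compute 3 integrals of j(t) = 5·exp(t/2)/4. Finding the antiderivative of j(t) and using a(0) = 5/2: a(t) = 5·exp(t/2)/2. Integrating acceleration and using the initial condition v(0) = 5, we get v(t) = 5·exp(t/2). The integral of velocity is position. Using x(0) = 10, we get x(t) = 10·exp(t/2). From the given position equation x(t) = 10·exp(t/2), we substitute t = 2*log(2) to get x = 20.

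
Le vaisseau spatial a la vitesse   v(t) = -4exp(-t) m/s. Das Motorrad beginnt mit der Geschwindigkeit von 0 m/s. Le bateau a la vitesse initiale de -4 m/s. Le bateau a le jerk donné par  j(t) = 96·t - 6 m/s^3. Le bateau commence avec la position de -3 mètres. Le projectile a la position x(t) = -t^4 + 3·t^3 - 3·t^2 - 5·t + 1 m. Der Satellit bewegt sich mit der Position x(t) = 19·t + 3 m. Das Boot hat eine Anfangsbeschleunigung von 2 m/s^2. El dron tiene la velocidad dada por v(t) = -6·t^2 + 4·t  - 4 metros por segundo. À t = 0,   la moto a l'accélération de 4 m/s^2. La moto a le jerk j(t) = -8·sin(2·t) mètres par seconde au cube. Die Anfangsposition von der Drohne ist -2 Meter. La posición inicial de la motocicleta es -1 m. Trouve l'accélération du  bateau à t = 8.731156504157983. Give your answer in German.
Wir müssen das Integral unserer Gleichung für den Ruck j(t) = 96·t - 6 1-mal finden. Die Stammfunktion von dem Ruck, mit a(0) = 2, ergibt die Beschleunigung: a(t) = 48·t^2 - 6·t + 2. Mit a(t) = 48·t^2 - 6·t + 2 und Einsetzen von t = 8.731156504157983, finden wir a = 3608.80156817986.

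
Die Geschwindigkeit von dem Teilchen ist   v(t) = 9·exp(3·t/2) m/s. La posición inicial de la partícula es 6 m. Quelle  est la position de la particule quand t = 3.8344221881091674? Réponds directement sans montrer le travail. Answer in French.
La réponse est 1888.22544950744.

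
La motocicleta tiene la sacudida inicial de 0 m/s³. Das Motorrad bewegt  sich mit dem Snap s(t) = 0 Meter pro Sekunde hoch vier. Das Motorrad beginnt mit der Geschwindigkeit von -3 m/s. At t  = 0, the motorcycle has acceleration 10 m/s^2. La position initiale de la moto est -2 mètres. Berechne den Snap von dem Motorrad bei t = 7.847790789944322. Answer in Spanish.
Usando s(t) = 0 y sustituyendo t = 7.847790789944322, encontramos s = 0.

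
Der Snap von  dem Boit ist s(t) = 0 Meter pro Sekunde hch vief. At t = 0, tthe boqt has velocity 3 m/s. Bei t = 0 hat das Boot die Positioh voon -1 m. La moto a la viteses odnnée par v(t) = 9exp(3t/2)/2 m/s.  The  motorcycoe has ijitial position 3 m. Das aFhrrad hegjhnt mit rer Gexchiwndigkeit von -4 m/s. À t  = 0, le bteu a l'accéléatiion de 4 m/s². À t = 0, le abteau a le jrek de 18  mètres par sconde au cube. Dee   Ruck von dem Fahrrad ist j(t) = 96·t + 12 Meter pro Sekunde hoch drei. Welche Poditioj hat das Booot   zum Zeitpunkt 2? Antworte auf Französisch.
Nous devons trouver la primitive de notre équation du snap s(t) = 0 4 fois. L'intégrale du snap est le jerk. En utilisant j(0) = 18, nous obtenons j(t) = 18. La primitive du jerk est l'accélération. En utilisant a(0) = 4, nous obtenons a(t) = 18·t + 4. L'intégrale de l'accélération est la vitesse. En utilisant v(0) = 3, nous obtenons v(t) = 9·t^2 + 4·t + 3. En intégrant la vitesse et en utilisant la condition initiale x(0) = -1, nous obtenons x(t) = 3·t^3 + 2·t^2 + 3·t - 1. De l'équation de la position x(t) = 3·t^3 + 2·t^2 + 3·t - 1, nous substituons t = 2 pour obtenir x = 37.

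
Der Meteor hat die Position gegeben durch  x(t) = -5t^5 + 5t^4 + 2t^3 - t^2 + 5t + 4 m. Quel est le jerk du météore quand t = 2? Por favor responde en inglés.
We must differentiate our position equation x(t) = -5·t^5 + 5·t^4 + 2·t^3 - t^2 + 5·t + 4 3 times. The derivative of position gives velocity: v(t) = -25·t^4 + 20·t^3 + 6·t^2 - 2·t + 5. Differentiating velocity, we get acceleration: a(t) = -100·t^3 + 60·t^2 + 12·t - 2. The derivative of acceleration gives jerk: j(t) = -300·t^2 + 120·t + 12. From the given jerk equation j(t) = -300·t^2 + 120·t + 12, we substitute t = 2 to get j = -948.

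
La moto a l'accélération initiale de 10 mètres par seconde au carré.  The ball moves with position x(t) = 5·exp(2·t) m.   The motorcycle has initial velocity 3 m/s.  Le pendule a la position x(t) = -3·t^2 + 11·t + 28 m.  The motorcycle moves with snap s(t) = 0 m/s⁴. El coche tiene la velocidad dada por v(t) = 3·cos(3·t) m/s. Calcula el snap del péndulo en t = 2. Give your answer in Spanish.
Para resolver esto, necesitamos tomar 4 derivadas de nuestra ecuación de la posición x(t) = -3·t^2 + 11·t + 28. Derivando la posición, obtenemos la velocidad: v(t) = 11 - 6·t. La derivada de la velocidad da la aceleración: a(t) = -6. Tomando d/dt de a(t), encontramos j(t) = 0. Derivando la sacudida, obtenemos el snap: s(t) = 0. Tenemos el snap s(t) = 0. Sustituyendo t = 2: s(2) = 0.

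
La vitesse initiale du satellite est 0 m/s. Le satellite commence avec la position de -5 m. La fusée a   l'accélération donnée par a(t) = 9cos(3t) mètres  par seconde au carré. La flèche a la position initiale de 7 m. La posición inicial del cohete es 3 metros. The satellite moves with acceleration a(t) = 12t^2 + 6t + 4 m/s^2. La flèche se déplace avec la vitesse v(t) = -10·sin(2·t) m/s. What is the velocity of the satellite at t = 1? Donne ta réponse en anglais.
Starting from acceleration a(t) = 12·t^2 + 6·t + 4, we take 1 integral. Taking ∫a(t)dt and applying v(0) = 0, we find v(t) = t·(4·t^2 + 3·t + 4). From the given velocity equation v(t) = t·(4·t^2 + 3·t + 4), we substitute t = 1 to get v = 11.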